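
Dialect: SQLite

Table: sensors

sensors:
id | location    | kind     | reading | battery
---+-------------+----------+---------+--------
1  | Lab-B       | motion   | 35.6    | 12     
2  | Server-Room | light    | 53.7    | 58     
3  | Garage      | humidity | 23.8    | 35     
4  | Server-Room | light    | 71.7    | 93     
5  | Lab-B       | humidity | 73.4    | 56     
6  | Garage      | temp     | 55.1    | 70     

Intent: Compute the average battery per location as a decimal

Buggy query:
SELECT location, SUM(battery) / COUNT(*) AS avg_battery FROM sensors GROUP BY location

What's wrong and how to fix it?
Bug: Both operands are integers, so '/' performs integer division and truncates

Fix: Multiply by 1.0 (or CAST to REAL) to force floating-point division

Corrected query:
SELECT location, SUM(battery) * 1.0 / COUNT(*) AS avg_battery FROM sensors GROUP BY location

Result:
location    | avg_battery
------------+------------
Garage      | 52.5       
Lab-B       | 34         
Server-Room | 75.5       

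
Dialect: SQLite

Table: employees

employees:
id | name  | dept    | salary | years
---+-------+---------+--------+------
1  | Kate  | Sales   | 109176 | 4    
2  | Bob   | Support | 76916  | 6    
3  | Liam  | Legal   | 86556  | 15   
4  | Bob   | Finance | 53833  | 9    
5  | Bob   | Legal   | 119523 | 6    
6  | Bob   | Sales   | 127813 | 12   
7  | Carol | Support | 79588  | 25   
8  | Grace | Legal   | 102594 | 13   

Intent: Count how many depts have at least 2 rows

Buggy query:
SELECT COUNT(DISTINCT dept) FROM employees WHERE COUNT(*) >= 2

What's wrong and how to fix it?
Bug: COUNT(*) cannot appear in WHERE; the per-group count doesn't exist yet

Fix: Group first with HAVING COUNT(*) >= 2, then COUNT the resulting groups

Corrected query:
SELECT COUNT(*) FROM (SELECT dept FROM employees GROUP BY dept HAVING COUNT(*) >= 2)

Result:
COUNT(*)
--------
3       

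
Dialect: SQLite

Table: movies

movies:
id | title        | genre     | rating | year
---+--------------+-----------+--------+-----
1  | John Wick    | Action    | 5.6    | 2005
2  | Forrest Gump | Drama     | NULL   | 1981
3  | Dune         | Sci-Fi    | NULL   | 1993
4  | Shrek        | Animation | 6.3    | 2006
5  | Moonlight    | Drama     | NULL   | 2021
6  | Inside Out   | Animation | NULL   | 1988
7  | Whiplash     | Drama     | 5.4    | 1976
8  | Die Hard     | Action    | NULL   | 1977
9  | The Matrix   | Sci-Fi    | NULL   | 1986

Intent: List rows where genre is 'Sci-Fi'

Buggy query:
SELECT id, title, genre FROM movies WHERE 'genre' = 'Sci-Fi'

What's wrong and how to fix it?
Bug: Single quotes denote string literals in SQL; the column name is being compared as a constant string

Fix: Remove the quotes around the column name (or use double quotes for an identifier)

Corrected query:
SELECT id, title, genre FROM movies WHERE genre = 'Sci-Fi'

Result:
id | title      | genre 
---+------------+-------
3  | Dune       | Sci-Fi
9  | The Matrix | Sci-Fi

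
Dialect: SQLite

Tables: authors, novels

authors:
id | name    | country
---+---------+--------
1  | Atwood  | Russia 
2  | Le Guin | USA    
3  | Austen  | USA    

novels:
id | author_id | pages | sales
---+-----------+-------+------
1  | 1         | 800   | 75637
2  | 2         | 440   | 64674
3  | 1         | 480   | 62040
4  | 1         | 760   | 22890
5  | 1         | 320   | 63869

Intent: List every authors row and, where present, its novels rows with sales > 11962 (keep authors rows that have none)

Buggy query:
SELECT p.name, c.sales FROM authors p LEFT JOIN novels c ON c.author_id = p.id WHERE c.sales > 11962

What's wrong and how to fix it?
Bug: Filtering c.sales in WHERE discards the NULL rows produced by LEFT JOIN, turning it into an inner join

Fix: Move the right-table condition into the ON clause so unmatched parents are kept

Corrected query:
SELECT p.name, c.sales FROM authors p LEFT JOIN novels c ON c.author_id = p.id AND c.sales > 11962

Result:
name    | sales
--------+------
Atwood  | 22890
Atwood  | 62040
Atwood  | 63869
Atwood  | 75637
Le Guin | 64674
Austen  | NULL 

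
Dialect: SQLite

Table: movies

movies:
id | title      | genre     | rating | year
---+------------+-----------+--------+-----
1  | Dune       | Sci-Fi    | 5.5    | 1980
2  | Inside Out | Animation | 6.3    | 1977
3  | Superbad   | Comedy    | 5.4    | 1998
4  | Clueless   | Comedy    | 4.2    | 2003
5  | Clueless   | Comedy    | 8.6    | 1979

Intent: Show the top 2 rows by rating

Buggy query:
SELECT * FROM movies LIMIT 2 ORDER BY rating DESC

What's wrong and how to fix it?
Bug: LIMIT must come after ORDER BY

Fix: Swap the clauses: ORDER BY first, then LIMIT

Corrected query:
SELECT * FROM movies ORDER BY rating DESC LIMIT 2

Result:
id | title      | genre     | rating | year
---+------------+-----------+--------+-----
5  | Clueless   | Comedy    | 8.6    | 1979
2  | Inside Out | Animation | 6.3    | 1977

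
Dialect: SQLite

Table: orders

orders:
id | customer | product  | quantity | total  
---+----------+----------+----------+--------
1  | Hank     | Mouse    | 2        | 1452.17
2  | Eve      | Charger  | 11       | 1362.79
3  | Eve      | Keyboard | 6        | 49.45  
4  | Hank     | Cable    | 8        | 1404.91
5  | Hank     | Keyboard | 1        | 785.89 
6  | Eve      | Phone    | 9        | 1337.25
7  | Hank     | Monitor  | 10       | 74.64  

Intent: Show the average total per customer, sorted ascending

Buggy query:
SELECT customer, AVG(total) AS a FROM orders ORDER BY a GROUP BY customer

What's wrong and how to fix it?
Bug: ORDER BY appears before GROUP BY; SQL clause order requires GROUP BY first

Fix: Reorder: SELECT … FROM … GROUP BY … ORDER BY …

Corrected query:
SELECT customer, AVG(total) AS a FROM orders GROUP BY customer ORDER BY a

Result:
customer | a         
---------+-----------
Eve      | 916.496667
Hank     | 929.4025  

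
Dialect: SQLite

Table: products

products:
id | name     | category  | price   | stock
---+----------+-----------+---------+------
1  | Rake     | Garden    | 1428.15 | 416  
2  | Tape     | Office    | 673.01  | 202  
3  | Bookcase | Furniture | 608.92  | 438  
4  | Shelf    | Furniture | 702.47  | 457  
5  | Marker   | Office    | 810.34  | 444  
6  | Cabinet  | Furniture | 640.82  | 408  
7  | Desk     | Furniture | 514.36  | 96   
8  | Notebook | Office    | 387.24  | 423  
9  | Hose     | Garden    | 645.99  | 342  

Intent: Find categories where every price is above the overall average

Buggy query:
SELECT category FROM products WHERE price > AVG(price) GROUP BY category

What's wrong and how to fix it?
Bug: AVG() is an aggregate; it can't sit directly in WHERE

Fix: Compute the overall average in a scalar subquery and compare each group's MIN against it in HAVING

Corrected query:
SELECT category FROM products GROUP BY category HAVING MIN(price) > (SELECT AVG(price) FROM products)

Result:
(no rows)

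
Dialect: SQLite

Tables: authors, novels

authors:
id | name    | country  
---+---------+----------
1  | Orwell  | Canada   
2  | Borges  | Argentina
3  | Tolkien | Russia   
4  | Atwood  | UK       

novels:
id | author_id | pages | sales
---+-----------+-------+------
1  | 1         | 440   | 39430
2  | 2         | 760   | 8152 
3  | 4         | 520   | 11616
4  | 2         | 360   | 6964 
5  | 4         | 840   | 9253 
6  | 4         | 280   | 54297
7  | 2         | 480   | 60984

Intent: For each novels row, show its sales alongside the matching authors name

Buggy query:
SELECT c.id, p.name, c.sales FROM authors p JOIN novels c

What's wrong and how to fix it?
Bug: Missing join condition: each novels row is matched to all authors rows instead of just its own

Fix: Specify the join condition linking the foreign key to the parent id

Corrected query:
SELECT c.id, p.name, c.sales FROM authors p JOIN novels c ON c.author_id = p.id

Result:
id | name   | sales
---+--------+------
1  | Orwell | 39430
2  | Borges | 8152 
3  | Atwood | 11616
4  | Borges | 6964 
5  | Atwood | 9253 
6  | Atwood | 54297
7  | Borges | 60984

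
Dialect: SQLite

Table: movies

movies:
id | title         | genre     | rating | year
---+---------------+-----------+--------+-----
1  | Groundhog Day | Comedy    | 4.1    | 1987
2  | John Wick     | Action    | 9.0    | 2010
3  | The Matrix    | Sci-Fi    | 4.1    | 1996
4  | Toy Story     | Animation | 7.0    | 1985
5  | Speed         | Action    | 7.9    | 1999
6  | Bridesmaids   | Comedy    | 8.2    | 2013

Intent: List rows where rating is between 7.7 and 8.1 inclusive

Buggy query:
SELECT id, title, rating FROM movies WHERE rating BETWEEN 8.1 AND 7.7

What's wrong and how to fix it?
Bug: BETWEEN expects the lower bound first; with 8.1 AND 7.7 the range is empty

Fix: Swap the bounds so the smaller value comes first

Corrected query:
SELECT id, title, rating FROM movies WHERE rating BETWEEN 7.7 AND 8.1

Result:
id | title | rating
---+-------+-------
5  | Speed | 7.9   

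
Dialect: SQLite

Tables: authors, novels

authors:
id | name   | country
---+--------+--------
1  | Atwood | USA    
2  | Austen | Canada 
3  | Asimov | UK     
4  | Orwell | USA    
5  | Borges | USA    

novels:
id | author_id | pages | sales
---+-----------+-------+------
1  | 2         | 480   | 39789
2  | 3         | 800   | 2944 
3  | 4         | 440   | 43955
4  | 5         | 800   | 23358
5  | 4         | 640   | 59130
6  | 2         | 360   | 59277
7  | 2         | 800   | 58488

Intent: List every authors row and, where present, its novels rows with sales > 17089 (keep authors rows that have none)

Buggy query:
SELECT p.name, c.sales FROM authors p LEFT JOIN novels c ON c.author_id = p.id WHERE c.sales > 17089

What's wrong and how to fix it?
Bug: Filtering c.sales in WHERE discards the NULL rows produced by LEFT JOIN, turning it into an inner join

Fix: Move the right-table condition into the ON clause so unmatched parents are kept

Corrected query:
SELECT p.name, c.sales FROM authors p LEFT JOIN novels c ON c.author_id = p.id AND c.sales > 17089

Result:
name   | sales
-------+------
Atwood | NULL 
Austen | 39789
Austen | 58488
Austen | 59277
Asimov | NULL 
Orwell | 43955
Orwell | 59130
Borges | 23358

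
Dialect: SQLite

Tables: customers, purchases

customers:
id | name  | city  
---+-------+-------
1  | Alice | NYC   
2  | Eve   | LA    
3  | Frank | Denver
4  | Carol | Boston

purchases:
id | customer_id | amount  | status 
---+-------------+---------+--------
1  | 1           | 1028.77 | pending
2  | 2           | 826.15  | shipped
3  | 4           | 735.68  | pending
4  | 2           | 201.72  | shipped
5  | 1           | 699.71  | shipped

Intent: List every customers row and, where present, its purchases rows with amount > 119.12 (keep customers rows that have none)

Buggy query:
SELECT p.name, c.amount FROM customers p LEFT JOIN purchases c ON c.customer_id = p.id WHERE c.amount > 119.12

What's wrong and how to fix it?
Bug: Filtering c.amount in WHERE discards the NULL rows produced by LEFT JOIN, turning it into an inner join

Fix: Put 'c.amount > 119.12' in the JOIN's ON clause instead of WHERE

Corrected query:
SELECT p.name, c.amount FROM customers p LEFT JOIN purchases c ON c.customer_id = p.id AND c.amount > 119.12

Result:
name  | amount 
------+--------
Alice | 699.71 
Alice | 1028.77
Eve   | 201.72 
Eve   | 826.15 
Frank | NULL   
Carol | 735.68 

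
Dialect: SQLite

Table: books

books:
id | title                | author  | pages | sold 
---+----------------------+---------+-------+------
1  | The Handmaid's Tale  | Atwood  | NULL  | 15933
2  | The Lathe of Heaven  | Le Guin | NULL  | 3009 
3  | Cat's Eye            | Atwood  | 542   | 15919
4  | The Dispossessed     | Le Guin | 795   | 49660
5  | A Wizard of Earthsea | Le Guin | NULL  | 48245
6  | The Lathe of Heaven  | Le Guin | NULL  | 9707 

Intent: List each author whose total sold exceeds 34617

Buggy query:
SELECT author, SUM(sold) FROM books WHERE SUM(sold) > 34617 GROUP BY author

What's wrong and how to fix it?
Bug: SUM(sold) is an aggregate, but WHERE filters rows before aggregation

Fix: Use HAVING (which filters groups after aggregation) instead of WHERE

Corrected query:
SELECT author, SUM(sold) FROM books GROUP BY author HAVING SUM(sold) > 34617

Result:
author  | SUM(sold)
--------+----------
Le Guin | 110621   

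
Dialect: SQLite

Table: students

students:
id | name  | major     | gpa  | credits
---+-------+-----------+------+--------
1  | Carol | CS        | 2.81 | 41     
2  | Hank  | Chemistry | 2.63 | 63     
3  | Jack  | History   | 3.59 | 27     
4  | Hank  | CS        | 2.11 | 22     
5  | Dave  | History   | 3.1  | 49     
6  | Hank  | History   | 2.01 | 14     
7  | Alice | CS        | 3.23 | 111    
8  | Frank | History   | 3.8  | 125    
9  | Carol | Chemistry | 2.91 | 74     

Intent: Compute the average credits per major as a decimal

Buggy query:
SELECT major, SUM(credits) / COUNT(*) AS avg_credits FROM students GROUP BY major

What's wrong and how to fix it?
Bug: SUM(credits) and COUNT(*) are both integers; the division truncates the fractional part

Fix: Multiply by 1.0 (or CAST to REAL) to force floating-point division

Corrected query:
SELECT major, SUM(credits) * 1.0 / COUNT(*) AS avg_credits FROM students GROUP BY major

Result:
major     | avg_credits
----------+------------
CS        | 58         
Chemistry | 68.5       
History   | 53.75      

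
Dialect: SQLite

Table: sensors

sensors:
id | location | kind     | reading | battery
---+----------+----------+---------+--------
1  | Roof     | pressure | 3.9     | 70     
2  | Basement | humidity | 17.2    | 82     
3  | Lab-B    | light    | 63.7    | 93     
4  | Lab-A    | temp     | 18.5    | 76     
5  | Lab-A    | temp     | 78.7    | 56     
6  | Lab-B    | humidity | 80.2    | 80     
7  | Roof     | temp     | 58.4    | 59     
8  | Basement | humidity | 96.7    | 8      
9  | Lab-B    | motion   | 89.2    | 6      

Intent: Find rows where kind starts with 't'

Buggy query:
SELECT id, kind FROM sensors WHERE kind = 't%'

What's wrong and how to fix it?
Bug: '=' compares the literal string including the % character; pattern matching needs LIKE

Fix: Replace '=' with LIKE so 't%' is treated as a pattern

Corrected query:
SELECT id, kind FROM sensors WHERE kind LIKE 't%'

Result:
id | kind
---+-----
4  | temp
5  | temp
7  | temp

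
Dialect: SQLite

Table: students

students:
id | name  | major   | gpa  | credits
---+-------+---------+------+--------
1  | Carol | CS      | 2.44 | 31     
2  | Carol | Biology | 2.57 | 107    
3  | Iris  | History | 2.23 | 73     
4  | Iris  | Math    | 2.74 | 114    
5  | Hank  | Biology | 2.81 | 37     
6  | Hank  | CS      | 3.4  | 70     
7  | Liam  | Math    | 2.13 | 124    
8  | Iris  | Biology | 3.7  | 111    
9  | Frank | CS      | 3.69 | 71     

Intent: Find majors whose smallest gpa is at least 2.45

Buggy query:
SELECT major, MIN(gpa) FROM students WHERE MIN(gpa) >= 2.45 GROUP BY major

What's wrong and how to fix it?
Bug: MIN() in WHERE is a misuse of aggregate

Fix: Use HAVING for the per-group MIN condition

Corrected query:
SELECT major, MIN(gpa) FROM students GROUP BY major HAVING MIN(gpa) >= 2.45

Result:
major   | MIN(gpa)
--------+---------
Biology | 2.57    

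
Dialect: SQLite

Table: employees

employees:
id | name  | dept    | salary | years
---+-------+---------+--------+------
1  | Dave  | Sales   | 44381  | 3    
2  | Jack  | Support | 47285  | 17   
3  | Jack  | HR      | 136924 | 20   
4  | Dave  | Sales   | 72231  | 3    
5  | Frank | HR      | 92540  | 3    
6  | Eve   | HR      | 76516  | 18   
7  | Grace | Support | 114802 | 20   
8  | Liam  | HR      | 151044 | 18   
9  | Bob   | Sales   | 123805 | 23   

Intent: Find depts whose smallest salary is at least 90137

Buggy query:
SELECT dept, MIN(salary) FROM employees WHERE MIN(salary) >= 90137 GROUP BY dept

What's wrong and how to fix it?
Bug: Aggregates like MIN are computed per group after WHERE runs

Fix: Use HAVING for the per-group MIN condition

Corrected query:
SELECT dept, MIN(salary) FROM employees GROUP BY dept HAVING MIN(salary) >= 90137

Result:
(no rows)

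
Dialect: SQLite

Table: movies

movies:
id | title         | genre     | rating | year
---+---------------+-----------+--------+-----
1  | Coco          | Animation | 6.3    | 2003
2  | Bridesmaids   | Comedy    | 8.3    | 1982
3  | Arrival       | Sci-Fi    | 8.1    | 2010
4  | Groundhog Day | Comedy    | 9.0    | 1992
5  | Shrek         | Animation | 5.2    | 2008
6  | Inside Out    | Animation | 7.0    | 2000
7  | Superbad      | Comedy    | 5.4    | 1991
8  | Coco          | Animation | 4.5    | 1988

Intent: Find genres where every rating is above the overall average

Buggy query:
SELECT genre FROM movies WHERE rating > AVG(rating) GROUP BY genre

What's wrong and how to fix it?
Bug: AVG() is an aggregate; it can't sit directly in WHERE

Fix: Use a subquery for AVG and a HAVING MIN(...) filter so the condition holds for every row in the group

Corrected query:
SELECT genre FROM movies GROUP BY genre HAVING MIN(rating) > (SELECT AVG(rating) FROM movies)

Result:
genre 
------
Sci-Fi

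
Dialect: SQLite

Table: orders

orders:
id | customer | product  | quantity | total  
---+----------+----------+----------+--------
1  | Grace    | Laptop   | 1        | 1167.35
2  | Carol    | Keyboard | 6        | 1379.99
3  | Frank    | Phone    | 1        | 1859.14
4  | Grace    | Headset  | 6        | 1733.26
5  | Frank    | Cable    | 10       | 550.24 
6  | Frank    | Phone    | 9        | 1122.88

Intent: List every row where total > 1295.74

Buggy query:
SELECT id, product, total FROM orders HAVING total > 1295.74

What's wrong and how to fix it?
Bug: This is a non-aggregate query (no GROUP BY, no aggregates), so in SQLite the HAVING clause is invalid here; a row-level condition belongs in WHERE

Fix: Use WHERE for row-level filtering

Corrected query:
SELECT id, product, total FROM orders WHERE total > 1295.74

Result:
id | product  | total  
---+----------+--------
2  | Keyboard | 1379.99
3  | Phone    | 1859.14
4  | Headset  | 1733.26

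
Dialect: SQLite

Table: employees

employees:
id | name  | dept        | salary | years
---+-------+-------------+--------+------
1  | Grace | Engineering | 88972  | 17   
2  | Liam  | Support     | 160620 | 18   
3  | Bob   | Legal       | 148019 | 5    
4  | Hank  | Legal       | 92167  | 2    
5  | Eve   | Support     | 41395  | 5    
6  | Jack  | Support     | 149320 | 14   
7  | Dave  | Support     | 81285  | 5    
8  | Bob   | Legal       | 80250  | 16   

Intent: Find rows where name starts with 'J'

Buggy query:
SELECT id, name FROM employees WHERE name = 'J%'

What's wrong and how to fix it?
Bug: '=' compares the literal string including the % character; pattern matching needs LIKE

Fix: Use LIKE for wildcard pattern matching

Corrected query:
SELECT id, name FROM employees WHERE name LIKE 'J%'

Result:
id | name
---+-----
6  | Jack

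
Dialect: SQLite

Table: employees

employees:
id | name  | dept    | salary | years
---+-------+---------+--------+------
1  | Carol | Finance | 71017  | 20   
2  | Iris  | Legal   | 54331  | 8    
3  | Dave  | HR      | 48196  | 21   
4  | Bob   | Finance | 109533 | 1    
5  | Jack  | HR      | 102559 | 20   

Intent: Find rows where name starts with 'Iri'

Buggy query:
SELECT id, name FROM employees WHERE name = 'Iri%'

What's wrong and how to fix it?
Bug: '=' compares the literal string including the % character; pattern matching needs LIKE

Fix: Replace '=' with LIKE so 'Iri%' is treated as a pattern

Corrected query:
SELECT id, name FROM employees WHERE name LIKE 'Iri%'

Result:
id | name
---+-----
2  | Iris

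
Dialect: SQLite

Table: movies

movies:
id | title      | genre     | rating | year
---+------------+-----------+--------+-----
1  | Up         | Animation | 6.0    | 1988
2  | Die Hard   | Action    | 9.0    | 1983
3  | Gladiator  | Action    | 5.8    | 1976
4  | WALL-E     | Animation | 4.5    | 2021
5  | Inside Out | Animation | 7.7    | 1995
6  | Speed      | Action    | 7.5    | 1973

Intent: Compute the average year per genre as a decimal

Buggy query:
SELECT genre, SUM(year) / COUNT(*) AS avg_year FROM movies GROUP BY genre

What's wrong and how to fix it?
Bug: Both operands are integers, so '/' performs integer division and truncates

Fix: Cast one side to REAL so the division keeps the fractional part

Corrected query:
SELECT genre, SUM(year) * 1.0 / COUNT(*) AS avg_year FROM movies GROUP BY genre

Result:
genre     | avg_year   
----------+------------
Action    | 1977.333333
Animation | 2001.333333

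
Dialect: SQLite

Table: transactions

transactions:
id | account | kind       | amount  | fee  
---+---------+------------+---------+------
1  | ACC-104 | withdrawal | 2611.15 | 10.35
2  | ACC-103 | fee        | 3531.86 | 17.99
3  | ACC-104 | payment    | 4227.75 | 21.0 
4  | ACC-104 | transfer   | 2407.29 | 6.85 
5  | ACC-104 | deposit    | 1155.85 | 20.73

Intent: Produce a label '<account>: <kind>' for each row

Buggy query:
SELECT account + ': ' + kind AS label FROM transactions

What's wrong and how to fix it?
Bug: '+' is numeric addition; on text columns SQLite converts them to 0 instead of concatenating

Fix: Use the || operator for string concatenation

Corrected query:
SELECT account || ': ' || kind AS label FROM transactions

Result:
label              
-------------------
ACC-104: withdrawal
ACC-103: fee       
ACC-104: payment   
ACC-104: transfer  
ACC-104: deposit   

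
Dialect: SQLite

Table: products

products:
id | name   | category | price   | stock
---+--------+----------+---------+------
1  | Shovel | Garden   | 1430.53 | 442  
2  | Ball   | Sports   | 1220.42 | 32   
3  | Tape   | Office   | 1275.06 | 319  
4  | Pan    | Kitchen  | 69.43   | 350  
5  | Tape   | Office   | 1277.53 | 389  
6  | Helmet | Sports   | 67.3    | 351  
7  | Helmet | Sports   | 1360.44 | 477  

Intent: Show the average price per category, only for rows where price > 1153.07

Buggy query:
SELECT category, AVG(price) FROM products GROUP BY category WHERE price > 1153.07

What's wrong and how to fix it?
Bug: Row-level WHERE must come before GROUP BY in the clause order

Fix: Move the WHERE clause before GROUP BY

Corrected query:
SELECT category, AVG(price) FROM products WHERE price > 1153.07 GROUP BY category

Result:
category | AVG(price)
---------+-----------
Garden   | 1430.53   
Office   | 1276.295  
Sports   | 1290.43   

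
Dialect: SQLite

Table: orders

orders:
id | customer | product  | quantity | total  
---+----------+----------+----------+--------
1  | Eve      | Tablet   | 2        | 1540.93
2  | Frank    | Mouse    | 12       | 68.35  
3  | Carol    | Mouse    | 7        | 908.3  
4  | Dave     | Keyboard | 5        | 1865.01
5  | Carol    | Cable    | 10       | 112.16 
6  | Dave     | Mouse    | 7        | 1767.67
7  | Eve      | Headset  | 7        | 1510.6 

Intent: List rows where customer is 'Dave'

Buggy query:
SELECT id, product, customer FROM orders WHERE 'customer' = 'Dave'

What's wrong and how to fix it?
Bug: Single quotes denote string literals in SQL; the column name is being compared as a constant string

Fix: Reference the column as customer without single quotes

Corrected query:
SELECT id, product, customer FROM orders WHERE customer = 'Dave'

Result:
id | product  | customer
---+----------+---------
4  | Keyboard | Dave    
6  | Mouse    | Dave    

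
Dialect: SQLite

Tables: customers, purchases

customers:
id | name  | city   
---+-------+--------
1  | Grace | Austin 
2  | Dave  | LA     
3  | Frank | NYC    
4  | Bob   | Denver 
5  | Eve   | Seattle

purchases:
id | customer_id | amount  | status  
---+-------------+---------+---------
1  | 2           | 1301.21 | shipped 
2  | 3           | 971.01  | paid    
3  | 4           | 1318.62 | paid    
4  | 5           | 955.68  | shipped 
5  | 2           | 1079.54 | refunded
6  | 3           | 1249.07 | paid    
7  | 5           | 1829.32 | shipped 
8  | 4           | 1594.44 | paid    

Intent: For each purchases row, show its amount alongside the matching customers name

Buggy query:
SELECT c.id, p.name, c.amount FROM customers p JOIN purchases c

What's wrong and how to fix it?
Bug: Missing join condition: each purchases row is matched to all customers rows instead of just its own

Fix: Add ON c.customer_id = p.id to the JOIN

Corrected query:
SELECT c.id, p.name, c.amount FROM customers p JOIN purchases c ON c.customer_id = p.id

Result:
id | name  | amount 
---+-------+--------
1  | Dave  | 1301.21
2  | Frank | 971.01 
3  | Bob   | 1318.62
4  | Eve   | 955.68 
5  | Dave  | 1079.54
6  | Frank | 1249.07
7  | Eve   | 1829.32
8  | Bob   | 1594.44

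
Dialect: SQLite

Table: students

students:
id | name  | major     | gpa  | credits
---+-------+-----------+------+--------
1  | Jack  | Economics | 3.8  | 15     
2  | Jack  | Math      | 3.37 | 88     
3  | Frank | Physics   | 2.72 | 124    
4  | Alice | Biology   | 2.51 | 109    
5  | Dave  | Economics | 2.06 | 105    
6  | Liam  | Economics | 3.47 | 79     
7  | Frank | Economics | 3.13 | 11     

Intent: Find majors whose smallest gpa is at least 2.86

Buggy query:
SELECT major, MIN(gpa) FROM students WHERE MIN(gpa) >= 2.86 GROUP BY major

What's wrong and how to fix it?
Bug: MIN() in WHERE is a misuse of aggregate

Fix: Replace WHERE with HAVING after the GROUP BY

Corrected query:
SELECT major, MIN(gpa) FROM students GROUP BY major HAVING MIN(gpa) >= 2.86

Result:
major | MIN(gpa)
------+---------
Math  | 3.37    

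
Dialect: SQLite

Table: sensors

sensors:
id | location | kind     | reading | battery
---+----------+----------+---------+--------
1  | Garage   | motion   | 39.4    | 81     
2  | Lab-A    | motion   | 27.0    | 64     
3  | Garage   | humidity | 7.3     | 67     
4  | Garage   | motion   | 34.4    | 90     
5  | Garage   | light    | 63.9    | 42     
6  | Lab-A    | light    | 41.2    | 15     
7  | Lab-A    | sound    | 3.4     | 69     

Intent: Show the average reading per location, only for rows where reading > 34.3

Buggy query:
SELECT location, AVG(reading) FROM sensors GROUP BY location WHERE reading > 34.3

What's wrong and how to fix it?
Bug: WHERE cannot follow GROUP BY

Fix: Move the WHERE clause before GROUP BY

Corrected query:
SELECT location, AVG(reading) FROM sensors WHERE reading > 34.3 GROUP BY location

Result:
location | AVG(reading)
---------+-------------
Garage   | 45.9        
Lab-A    | 41.2        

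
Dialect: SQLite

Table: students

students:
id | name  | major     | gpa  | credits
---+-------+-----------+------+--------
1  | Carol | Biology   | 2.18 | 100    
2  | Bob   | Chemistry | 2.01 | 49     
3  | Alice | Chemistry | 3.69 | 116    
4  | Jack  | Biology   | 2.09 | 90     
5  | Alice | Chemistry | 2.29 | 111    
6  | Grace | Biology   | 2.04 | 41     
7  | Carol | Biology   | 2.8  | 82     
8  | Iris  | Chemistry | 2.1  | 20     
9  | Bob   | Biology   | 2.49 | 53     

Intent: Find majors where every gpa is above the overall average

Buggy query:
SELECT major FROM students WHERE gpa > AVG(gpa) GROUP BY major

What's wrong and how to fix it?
Bug: WHERE evaluates per row before aggregation, so AVG() is unavailable

Fix: Compute the overall average in a scalar subquery and compare each group's MIN against it in HAVING

Corrected query:
SELECT major FROM students GROUP BY major HAVING MIN(gpa) > (SELECT AVG(gpa) FROM students)

Result:
(no rows)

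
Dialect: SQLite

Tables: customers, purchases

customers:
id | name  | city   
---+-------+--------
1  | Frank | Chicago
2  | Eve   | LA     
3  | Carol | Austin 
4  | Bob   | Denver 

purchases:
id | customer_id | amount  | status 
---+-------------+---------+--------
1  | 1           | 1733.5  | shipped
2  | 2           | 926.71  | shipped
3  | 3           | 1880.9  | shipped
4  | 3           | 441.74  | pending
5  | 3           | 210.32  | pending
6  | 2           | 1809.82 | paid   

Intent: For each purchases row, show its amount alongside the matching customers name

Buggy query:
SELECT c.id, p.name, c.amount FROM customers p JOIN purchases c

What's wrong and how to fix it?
Bug: JOIN with no ON clause produces a cartesian product; every purchases row pairs with every customers row

Fix: Add ON c.customer_id = p.id to the JOIN

Corrected query:
SELECT c.id, p.name, c.amount FROM customers p JOIN purchases c ON c.customer_id = p.id

Result:
id | name  | amount 
---+-------+--------
1  | Frank | 1733.5 
2  | Eve   | 926.71 
3  | Carol | 1880.9 
4  | Carol | 441.74 
5  | Carol | 210.32 
6  | Eve   | 1809.82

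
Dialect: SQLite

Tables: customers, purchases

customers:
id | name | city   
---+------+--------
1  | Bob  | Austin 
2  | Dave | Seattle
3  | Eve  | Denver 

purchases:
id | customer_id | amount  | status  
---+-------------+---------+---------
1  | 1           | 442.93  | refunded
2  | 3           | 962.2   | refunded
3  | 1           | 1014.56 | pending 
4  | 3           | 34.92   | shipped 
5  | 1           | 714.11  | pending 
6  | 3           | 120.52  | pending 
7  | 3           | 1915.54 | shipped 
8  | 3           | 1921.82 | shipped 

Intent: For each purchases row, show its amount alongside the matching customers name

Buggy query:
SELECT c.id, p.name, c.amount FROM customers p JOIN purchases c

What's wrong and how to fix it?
Bug: JOIN with no ON clause produces a cartesian product; every purchases row pairs with every customers row

Fix: Add ON c.customer_id = p.id to the JOIN

Corrected query:
SELECT c.id, p.name, c.amount FROM customers p JOIN purchases c ON c.customer_id = p.id

Result:
id | name | amount 
---+------+--------
1  | Bob  | 442.93 
2  | Eve  | 962.2  
3  | Bob  | 1014.56
4  | Eve  | 34.92  
5  | Bob  | 714.11 
6  | Eve  | 120.52 
7  | Eve  | 1915.54
8  | Eve  | 1921.82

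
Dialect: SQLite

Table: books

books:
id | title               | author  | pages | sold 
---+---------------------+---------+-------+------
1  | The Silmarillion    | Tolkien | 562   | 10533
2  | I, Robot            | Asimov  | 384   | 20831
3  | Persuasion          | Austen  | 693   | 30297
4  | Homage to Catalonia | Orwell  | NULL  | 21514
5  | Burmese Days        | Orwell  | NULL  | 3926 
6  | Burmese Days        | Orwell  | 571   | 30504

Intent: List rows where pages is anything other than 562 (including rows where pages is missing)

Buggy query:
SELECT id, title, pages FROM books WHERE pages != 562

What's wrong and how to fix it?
Bug: 'pages != 562' is unknown when pages is NULL, so NULL rows are silently excluded

Fix: Add an explicit OR pages IS NULL to include the missing-value rows

Corrected query:
SELECT id, title, pages FROM books WHERE pages != 562 OR pages IS NULL

Result:
id | title               | pages
---+---------------------+------
2  | I, Robot            | 384  
3  | Persuasion          | 693  
4  | Homage to Catalonia | NULL 
5  | Burmese Days        | NULL 
6  | Burmese Days        | 571  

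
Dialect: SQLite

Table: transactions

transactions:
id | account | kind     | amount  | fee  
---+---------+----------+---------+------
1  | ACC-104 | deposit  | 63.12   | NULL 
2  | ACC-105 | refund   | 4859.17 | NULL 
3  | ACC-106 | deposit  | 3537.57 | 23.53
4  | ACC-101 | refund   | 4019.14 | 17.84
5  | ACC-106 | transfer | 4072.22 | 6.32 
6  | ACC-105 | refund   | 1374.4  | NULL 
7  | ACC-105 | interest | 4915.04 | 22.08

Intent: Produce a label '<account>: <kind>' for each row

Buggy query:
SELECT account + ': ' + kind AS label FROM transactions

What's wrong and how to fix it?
Bug: '+' is numeric addition; on text columns SQLite converts them to 0 instead of concatenating

Fix: Replace + with || to concatenate text

Corrected query:
SELECT account || ': ' || kind AS label FROM transactions

Result:
label            
-----------------
ACC-104: deposit 
ACC-105: refund  
ACC-106: deposit 
ACC-101: refund  
ACC-106: transfer
ACC-105: refund  
ACC-105: interest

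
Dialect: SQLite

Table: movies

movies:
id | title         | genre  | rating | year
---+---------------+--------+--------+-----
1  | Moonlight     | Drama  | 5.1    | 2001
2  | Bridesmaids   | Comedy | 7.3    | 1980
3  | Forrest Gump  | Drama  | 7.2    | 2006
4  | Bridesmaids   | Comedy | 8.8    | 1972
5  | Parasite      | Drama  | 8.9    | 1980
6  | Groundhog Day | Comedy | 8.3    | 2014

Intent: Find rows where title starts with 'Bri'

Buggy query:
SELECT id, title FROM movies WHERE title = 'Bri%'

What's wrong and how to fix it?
Bug: '=' compares the literal string including the % character; pattern matching needs LIKE

Fix: Replace '=' with LIKE so 'Bri%' is treated as a pattern

Corrected query:
SELECT id, title FROM movies WHERE title LIKE 'Bri%'

Result:
id | title      
---+------------
2  | Bridesmaids
4  | Bridesmaids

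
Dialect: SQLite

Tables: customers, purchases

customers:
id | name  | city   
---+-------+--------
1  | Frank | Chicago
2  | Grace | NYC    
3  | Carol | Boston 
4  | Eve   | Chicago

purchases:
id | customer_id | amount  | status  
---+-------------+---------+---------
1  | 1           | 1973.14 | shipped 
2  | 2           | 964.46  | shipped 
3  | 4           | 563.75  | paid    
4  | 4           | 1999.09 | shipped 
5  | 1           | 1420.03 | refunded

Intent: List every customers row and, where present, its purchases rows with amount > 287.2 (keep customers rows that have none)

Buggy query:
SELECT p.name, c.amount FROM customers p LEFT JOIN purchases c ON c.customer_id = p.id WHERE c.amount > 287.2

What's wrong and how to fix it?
Bug: Filtering c.amount in WHERE discards the NULL rows produced by LEFT JOIN, turning it into an inner join

Fix: Put 'c.amount > 287.2' in the JOIN's ON clause instead of WHERE

Corrected query:
SELECT p.name, c.amount FROM customers p LEFT JOIN purchases c ON c.customer_id = p.id AND c.amount > 287.2

Result:
name  | amount 
------+--------
Frank | 1420.03
Frank | 1973.14
Grace | 964.46 
Carol | NULL   
Eve   | 563.75 
Eve   | 1999.09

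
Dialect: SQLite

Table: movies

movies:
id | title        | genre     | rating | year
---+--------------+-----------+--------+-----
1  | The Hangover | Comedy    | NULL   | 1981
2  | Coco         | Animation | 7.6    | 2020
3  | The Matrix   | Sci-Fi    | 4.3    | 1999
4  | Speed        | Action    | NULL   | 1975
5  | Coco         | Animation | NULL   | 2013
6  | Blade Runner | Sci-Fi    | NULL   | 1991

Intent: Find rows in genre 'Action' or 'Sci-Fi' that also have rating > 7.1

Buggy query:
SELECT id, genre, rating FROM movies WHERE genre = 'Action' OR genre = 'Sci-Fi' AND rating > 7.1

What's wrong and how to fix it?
Bug: Without parentheses, AND is evaluated before OR, so the rating filter only applies to the 'Sci-Fi' branch

Fix: Add parentheses around the OR so the AND applies to both alternatives

Corrected query:
SELECT id, genre, rating FROM movies WHERE (genre = 'Action' OR genre = 'Sci-Fi') AND rating > 7.1

Result:
(no rows)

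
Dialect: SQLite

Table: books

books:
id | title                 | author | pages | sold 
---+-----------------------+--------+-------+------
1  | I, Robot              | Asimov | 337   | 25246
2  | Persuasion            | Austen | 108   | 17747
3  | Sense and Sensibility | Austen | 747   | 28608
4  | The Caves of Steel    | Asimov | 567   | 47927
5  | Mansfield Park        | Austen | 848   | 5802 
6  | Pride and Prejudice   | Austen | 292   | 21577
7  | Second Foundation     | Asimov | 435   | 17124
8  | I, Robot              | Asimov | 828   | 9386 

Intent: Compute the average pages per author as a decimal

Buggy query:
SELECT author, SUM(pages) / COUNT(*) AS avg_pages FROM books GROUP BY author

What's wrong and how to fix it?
Bug: Both operands are integers, so '/' performs integer division and truncates

Fix: Multiply by 1.0 (or CAST to REAL) to force floating-point division

Corrected query:
SELECT author, SUM(pages) * 1.0 / COUNT(*) AS avg_pages FROM books GROUP BY author

Result:
author | avg_pages
-------+----------
Asimov | 541.75   
Austen | 498.75   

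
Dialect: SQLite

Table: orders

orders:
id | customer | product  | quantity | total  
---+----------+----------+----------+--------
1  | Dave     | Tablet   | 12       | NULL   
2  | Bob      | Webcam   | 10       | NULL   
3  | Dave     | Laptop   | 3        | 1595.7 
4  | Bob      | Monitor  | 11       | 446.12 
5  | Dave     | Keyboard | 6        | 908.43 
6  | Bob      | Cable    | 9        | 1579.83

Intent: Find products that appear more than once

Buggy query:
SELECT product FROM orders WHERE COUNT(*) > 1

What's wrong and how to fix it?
Bug: COUNT(*) is an aggregate and cannot be used in WHERE

Fix: Group first, then use HAVING for the count condition

Corrected query:
SELECT product FROM orders GROUP BY product HAVING COUNT(*) > 1

Result:
(no rows)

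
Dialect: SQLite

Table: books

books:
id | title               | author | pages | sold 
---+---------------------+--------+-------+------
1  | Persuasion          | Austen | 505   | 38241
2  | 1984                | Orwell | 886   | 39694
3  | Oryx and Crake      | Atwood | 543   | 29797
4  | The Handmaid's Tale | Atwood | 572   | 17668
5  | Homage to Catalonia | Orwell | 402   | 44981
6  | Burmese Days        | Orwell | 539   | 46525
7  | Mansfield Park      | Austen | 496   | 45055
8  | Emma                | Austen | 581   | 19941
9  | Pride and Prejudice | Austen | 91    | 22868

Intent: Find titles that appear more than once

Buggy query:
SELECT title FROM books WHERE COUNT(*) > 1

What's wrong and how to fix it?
Bug: COUNT(*) is an aggregate and cannot be used in WHERE

Fix: GROUP BY title, then filter groups with HAVING COUNT(*) > 1

Corrected query:
SELECT title FROM books GROUP BY title HAVING COUNT(*) > 1

Result:
(no rows)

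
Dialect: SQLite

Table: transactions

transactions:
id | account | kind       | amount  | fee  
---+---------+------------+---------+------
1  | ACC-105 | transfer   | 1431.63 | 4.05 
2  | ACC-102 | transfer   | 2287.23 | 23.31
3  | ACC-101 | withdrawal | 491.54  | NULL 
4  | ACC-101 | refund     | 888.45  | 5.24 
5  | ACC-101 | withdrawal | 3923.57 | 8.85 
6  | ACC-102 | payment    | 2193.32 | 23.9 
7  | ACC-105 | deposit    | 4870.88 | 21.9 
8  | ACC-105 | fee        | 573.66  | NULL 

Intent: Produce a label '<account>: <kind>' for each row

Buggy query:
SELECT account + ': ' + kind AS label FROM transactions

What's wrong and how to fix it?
Bug: '+' is numeric addition; on text columns SQLite converts them to 0 instead of concatenating

Fix: Replace + with || to concatenate text

Corrected query:
SELECT account || ': ' || kind AS label FROM transactions

Result:
label              
-------------------
ACC-105: transfer  
ACC-102: transfer  
ACC-101: withdrawal
ACC-101: refund    
ACC-101: withdrawal
ACC-102: payment   
ACC-105: deposit   
ACC-105: fee       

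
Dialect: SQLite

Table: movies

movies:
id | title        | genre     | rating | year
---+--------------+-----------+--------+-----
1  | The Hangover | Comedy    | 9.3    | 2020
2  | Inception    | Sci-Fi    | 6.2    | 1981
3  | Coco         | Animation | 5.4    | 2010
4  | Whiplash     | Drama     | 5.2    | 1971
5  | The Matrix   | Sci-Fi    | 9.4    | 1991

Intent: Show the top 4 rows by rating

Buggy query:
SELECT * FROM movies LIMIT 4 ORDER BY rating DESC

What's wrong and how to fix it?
Bug: ORDER BY cannot follow LIMIT; LIMIT is the final clause

Fix: Swap the clauses: ORDER BY first, then LIMIT

Corrected query:
SELECT * FROM movies ORDER BY rating DESC LIMIT 4

Result:
id | title        | genre     | rating | year
---+--------------+-----------+--------+-----
5  | The Matrix   | Sci-Fi    | 9.4    | 1991
1  | The Hangover | Comedy    | 9.3    | 2020
2  | Inception    | Sci-Fi    | 6.2    | 1981
3  | Coco         | Animation | 5.4    | 2010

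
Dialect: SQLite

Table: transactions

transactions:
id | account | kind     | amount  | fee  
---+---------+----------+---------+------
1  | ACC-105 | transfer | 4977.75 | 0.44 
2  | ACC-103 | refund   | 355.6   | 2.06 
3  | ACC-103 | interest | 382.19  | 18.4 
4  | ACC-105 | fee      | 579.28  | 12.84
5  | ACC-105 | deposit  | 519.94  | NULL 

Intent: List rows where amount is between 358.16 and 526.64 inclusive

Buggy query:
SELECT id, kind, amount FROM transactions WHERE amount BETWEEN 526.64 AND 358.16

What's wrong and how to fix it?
Bug: BETWEEN expects the lower bound first; with 526.64 AND 358.16 the range is empty

Fix: Swap the bounds so the smaller value comes first

Corrected query:
SELECT id, kind, amount FROM transactions WHERE amount BETWEEN 358.16 AND 526.64

Result:
id | kind     | amount
---+----------+-------
3  | interest | 382.19
5  | deposit  | 519.94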